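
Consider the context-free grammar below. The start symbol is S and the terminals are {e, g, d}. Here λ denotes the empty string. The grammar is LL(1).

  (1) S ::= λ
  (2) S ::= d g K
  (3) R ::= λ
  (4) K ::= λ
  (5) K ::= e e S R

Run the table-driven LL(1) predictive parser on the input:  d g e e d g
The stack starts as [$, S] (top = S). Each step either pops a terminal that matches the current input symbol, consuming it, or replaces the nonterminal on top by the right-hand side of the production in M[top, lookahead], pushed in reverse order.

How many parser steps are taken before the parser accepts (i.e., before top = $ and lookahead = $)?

      Stack      Input          Action
   1  $ S        d g e e d g $  expand S ::= d g K
   2  $ K g d    d g e e d g $  match d
   3  $ K g      g e e d g $    match g
   4  $ K        e e d g $      expand K ::= e e S R
   5  $ R S e e  e e d g $      match e
   6  $ R S e    e d g $        match e
   7  $ R S      d g $          expand S ::= d g K
   8  $ R K g d  d g $          match d
   9  $ R K g    g $            match g
  10  $ R K      $              expand K ::= λ
  11  $ R        $              expand R ::= λ
Accept reached after 11 steps.

11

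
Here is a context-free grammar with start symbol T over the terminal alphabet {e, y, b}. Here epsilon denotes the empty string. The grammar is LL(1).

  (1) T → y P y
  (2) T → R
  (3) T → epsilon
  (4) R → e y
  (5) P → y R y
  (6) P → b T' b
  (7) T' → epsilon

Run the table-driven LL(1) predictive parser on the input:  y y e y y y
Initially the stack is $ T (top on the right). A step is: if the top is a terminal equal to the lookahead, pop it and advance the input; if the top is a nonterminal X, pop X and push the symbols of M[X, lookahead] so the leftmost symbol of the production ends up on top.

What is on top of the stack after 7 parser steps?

step 1: stack=$ T  input=y y e y y y $  — expand T → y P y
step 2: stack=$ y P y  input=y y e y y y $  — match y
step 3: stack=$ y P  input=y e y y y $  — expand P → y R y
step 4: stack=$ y y R y  input=y e y y y $  — match y
step 5: stack=$ y y R  input=e y y y $  — expand R → e y
step 6: stack=$ y y y e  input=e y y y $  — match e
step 7: stack=$ y y y  input=y y y $  — match y
Stack after step 7: $ y y (top = y).

y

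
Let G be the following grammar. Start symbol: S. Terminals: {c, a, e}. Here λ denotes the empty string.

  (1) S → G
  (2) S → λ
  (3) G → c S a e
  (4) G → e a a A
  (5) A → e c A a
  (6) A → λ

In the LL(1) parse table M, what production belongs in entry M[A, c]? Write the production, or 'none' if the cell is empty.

none

FIRST(G) = {c, e}
FIRST(A) = {λ, e}
FIRST(S) = {λ, c, e}  (via G)
FOLLOW(S) includes $ since S is the start symbol.
FOLLOW(G): in S→G, the suffix after G is empty, so FOLLOW(G) ⊇ FOLLOW(S) = {$, a}. Thus FOLLOW(G) = {$, a}.
FOLLOW(A): in G→e a a A, the suffix after A is empty, so FOLLOW(A) ⊇ FOLLOW(G) = {$, a}; in A→e c A a, A is followed by a with FIRST {a}. Thus FOLLOW(A) = {$, a}.
For A → e c A a: FIRST(e c A a) = {e}, so it goes in M[A, t] for t ∈ {e}.
For A → λ: FIRST(λ) = {λ}, so it goes in M[A, t] for t ∈ {}; since λ ∈ FIRST, also for every t ∈ FOLLOW(A) = {$, a}.
None of these place a production in M[A, c].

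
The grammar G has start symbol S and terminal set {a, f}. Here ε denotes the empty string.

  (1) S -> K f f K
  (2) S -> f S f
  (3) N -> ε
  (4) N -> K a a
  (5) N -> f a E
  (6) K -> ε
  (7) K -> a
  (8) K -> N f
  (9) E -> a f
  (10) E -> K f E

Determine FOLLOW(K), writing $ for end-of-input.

FIRST(S): from S->K f f K we get {a, f}; from S->f S f we get {f}. So FIRST(S) = {a, f}.
FIRST(N): from N->ε we get {ε}; from N->K a a we get {a, f}; from N->f a E we get {f}. So FIRST(N) = {ε, a, f}.
FIRST(K): from K->ε we get {ε}; from K->a we get {a}; from K->N f we get {a, f}. So FIRST(K) = {ε, a, f}.
FIRST(E): from E->a f we get {a}; from E->K f E we get {a, f}. So FIRST(E) = {a, f}.
FOLLOW(S) includes $ since S is the start symbol.
FOLLOW(S): in S->f S f, S is followed by f with FIRST {f}. Thus FOLLOW(S) = {$, f}.
FOLLOW(N): in K->N f, N is followed by f with FIRST {f}. Thus FOLLOW(N) = {f}.
FOLLOW(K): in S->K f f K (occurrence 1), K is followed by f f K with FIRST {f}; in S->K f f K (occurrence 2), the suffix after K is empty, so FOLLOW(K) ⊇ FOLLOW(S) = {$, f}; in N->K a a, K is followed by a a with FIRST {a}; in E->K f E, K is followed by f E with FIRST {f}. Thus FOLLOW(K) = {$, a, f}.
FOLLOW(E): in N->f a E, the suffix after E is empty, so FOLLOW(E) ⊇ FOLLOW(N) = {f}; in E->K f E, the suffix after E is empty (adds nothing new). Thus FOLLOW(E) = {f}.

{$, a, f}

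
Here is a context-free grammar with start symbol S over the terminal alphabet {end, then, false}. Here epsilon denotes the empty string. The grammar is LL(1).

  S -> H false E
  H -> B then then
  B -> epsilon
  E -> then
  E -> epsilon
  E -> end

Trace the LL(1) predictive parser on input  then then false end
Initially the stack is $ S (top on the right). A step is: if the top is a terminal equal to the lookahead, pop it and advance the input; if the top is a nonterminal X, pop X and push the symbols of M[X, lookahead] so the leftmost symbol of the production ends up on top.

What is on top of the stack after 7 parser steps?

end

     Stack                  Input                  Action
  1  $ S                    then then false end $  expand S -> H false E
  2  $ E false H            then then false end $  expand H -> B then then
  3  $ E false then then B  then then false end $  expand B -> epsilon
  4  $ E false then then    then then false end $  match then
  5  $ E false then         then false end $       match then
  6  $ E false              false end $            match false
  7  $ E                    end $                  expand E -> end
Stack after step 7: $ end (top = end).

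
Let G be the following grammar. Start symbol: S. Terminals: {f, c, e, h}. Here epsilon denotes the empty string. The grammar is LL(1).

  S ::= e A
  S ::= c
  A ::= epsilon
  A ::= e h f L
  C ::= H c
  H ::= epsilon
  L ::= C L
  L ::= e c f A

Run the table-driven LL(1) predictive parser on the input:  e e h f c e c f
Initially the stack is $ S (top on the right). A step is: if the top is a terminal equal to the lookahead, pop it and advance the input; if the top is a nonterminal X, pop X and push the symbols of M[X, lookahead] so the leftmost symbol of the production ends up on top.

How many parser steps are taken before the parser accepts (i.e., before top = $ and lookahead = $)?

step 1: stack=$ S  input=e e h f c e c f $  — expand S ::= e A
step 2: stack=$ A e  input=e e h f c e c f $  — match e
step 3: stack=$ A  input=e h f c e c f $  — expand A ::= e h f L
step 4: stack=$ L f h e  input=e h f c e c f $  — match e
step 5: stack=$ L f h  input=h f c e c f $  — match h
step 6: stack=$ L f  input=f c e c f $  — match f
step 7: stack=$ L  input=c e c f $  — expand L ::= C L
step 8: stack=$ L C  input=c e c f $  — expand C ::= H c
step 9: stack=$ L c H  input=c e c f $  — expand H ::= epsilon
step 10: stack=$ L c  input=c e c f $  — match c
step 11: stack=$ L  input=e c f $  — expand L ::= e c f A
step 12: stack=$ A f c e  input=e c f $  — match e
step 13: stack=$ A f c  input=c f $  — match c
step 14: stack=$ A f  input=f $  — match f
step 15: stack=$ A  input=$  — expand A ::= epsilon
Accept reached after 15 steps.

15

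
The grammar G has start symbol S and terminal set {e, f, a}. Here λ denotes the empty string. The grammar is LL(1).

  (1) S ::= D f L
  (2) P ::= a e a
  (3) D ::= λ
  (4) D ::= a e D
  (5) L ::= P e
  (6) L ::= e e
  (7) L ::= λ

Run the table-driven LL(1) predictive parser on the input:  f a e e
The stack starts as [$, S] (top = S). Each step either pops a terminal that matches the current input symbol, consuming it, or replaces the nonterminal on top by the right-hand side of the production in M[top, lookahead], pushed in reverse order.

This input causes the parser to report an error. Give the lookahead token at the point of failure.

e

step 1: stack=$ S  input=f a e e $  — expand S ::= D f L
step 2: stack=$ L f D  input=f a e e $  — expand D ::= λ
step 3: stack=$ L f  input=f a e e $  — match f
step 4: stack=$ L  input=a e e $  — expand L ::= P e
step 5: stack=$ e P  input=a e e $  — expand P ::= a e a
step 6: stack=$ e a e a  input=a e e $  — match a
step 7: stack=$ e a e  input=e e $  — match e
step 8: stack=$ e a  input=e $  — error: top is terminal a but lookahead is e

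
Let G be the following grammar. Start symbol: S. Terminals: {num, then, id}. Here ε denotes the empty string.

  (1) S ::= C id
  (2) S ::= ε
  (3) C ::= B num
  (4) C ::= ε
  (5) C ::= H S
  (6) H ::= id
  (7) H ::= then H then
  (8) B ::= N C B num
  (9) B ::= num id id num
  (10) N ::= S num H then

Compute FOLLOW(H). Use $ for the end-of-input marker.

FIRST(H): from H::=id we get {id}; from H::=then H then we get {then}. So FIRST(H) = {id, then}.
FIRST(S): from S::=C id we get {id, num, then}; from S::=ε we get {ε}. So FIRST(S) = {ε, id, num, then}.
FIRST(N): from N::=S num H then we get {id, num, then}. So FIRST(N) = {id, num, then}.
FIRST(B): from B::=N C B num we get {id, num, then}; from B::=num id id num we get {num}. So FIRST(B) = {id, num, then}.
FIRST(C): from C::=B num we get {id, num, then}; from C::=ε we get {ε}; from C::=H S we get {id, then}. So FIRST(C) = {ε, id, num, then}.
FOLLOW(S) includes $ since S is the start symbol.
FOLLOW(C): in S::=C id, C is followed by id with FIRST {id}; in B::=N C B num, C is followed by B num with FIRST {id, num, then}. Thus FOLLOW(C) = {id, num, then}.
FOLLOW(S): in C::=H S, the suffix after S is empty, so FOLLOW(S) ⊇ FOLLOW(C) = {id, num, then}; in N::=S num H then, S is followed by num H then with FIRST {num}. Thus FOLLOW(S) = {$, id, num, then}.
FOLLOW(H): in C::=H S, H is followed by S with FIRST {ε, id, num, then}; in C::=H S, the suffix after H is nullable, so FOLLOW(H) ⊇ FOLLOW(C) = {id, num, then}; in H::=then H then, H is followed by then with FIRST {then}; in N::=S num H then, H is followed by then with FIRST {then}. Thus FOLLOW(H) = {id, num, then}.
FOLLOW(B): in C::=B num, B is followed by num with FIRST {num}; in B::=N C B num, B is followed by num with FIRST {num}. Thus FOLLOW(B) = {num}.
FOLLOW(N): in B::=N C B num, N is followed by C B num with FIRST {id, num, then}. Thus FOLLOW(N) = {id, num, then}.

{id, num, then}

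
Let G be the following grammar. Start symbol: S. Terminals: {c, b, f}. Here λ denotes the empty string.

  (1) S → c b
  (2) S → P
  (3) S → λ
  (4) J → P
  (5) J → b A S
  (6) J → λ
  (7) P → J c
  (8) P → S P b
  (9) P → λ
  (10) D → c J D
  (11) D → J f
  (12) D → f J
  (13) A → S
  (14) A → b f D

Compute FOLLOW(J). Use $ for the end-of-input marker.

FIRST(S) = {λ, b, c}  (via P)
FIRST(A) = {λ, b, c}  (via S)
FIRST(J) = {λ, b, c}  (via P)
FIRST(P) = {λ, b, c}  (via J c, S P b)
FIRST(D) = {b, c, f}  (via J f)
FOLLOW(S) includes $ since S is the start symbol.
FOLLOW(S): in J→b A S, the suffix after S is empty, so FOLLOW(S) ⊇ FOLLOW(J) = {b, c, f}; in P→S P b, S is followed by P b with FIRST {b, c}; in A→S, the suffix after S is empty, so FOLLOW(S) ⊇ FOLLOW(A) = {b, c, f}. Thus FOLLOW(S) = {$, b, c, f}.
FOLLOW(J): in P→J c, J is followed by c with FIRST {c}; in D→c J D, J is followed by D with FIRST {b, c, f}; in D→J f, J is followed by f with FIRST {f}; in D→f J, the suffix after J is empty, so FOLLOW(J) ⊇ FOLLOW(D) = {b, c, f}. Thus FOLLOW(J) = {b, c, f}.
FOLLOW(P): in S→P, the suffix after P is empty, so FOLLOW(P) ⊇ FOLLOW(S) = {$, b, c, f}; in J→P, the suffix after P is empty, so FOLLOW(P) ⊇ FOLLOW(J) = {b, c, f}; in P→S P b, P is followed by b with FIRST {b}. Thus FOLLOW(P) = {$, b, c, f}.
FOLLOW(A): in J→b A S, A is followed by S with FIRST {λ, b, c}; in J→b A S, the suffix after A is nullable, so FOLLOW(A) ⊇ FOLLOW(J) = {b, c, f}. Thus FOLLOW(A) = {b, c, f}.
FOLLOW(D): in D→c J D, the suffix after D is empty (adds nothing new); in A→b f D, the suffix after D is empty, so FOLLOW(D) ⊇ FOLLOW(A) = {b, c, f}. Thus FOLLOW(D) = {b, c, f}.

{b, c, f}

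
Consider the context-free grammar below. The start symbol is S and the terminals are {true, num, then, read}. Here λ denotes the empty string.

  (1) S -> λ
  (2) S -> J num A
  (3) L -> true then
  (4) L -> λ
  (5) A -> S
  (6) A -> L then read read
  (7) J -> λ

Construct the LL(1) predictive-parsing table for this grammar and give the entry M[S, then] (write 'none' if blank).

FIRST(L) = {λ, true}
FIRST(J) = {λ}
FIRST(S) = {λ, num}  (via J num A)
FIRST(A) = {λ, num, then, true}  (via S, L then read read)
FOLLOW(S) includes $ since S is the start symbol.
FOLLOW(S): in A->S, the suffix after S is empty, so FOLLOW(S) ⊇ FOLLOW(A) = {$}. Thus FOLLOW(S) = {$}.
FOLLOW(A): in S->J num A, the suffix after A is empty, so FOLLOW(A) ⊇ FOLLOW(S) = {$}. Thus FOLLOW(A) = {$}.
For S -> λ: FIRST(λ) = {λ}, so it goes in M[S, t] for t ∈ {}; since λ ∈ FIRST, also for every t ∈ FOLLOW(S) = {$}.
For S -> J num A: FIRST(J num A) = {num}, so it goes in M[S, t] for t ∈ {num}.
None of these place a production in M[S, then].

none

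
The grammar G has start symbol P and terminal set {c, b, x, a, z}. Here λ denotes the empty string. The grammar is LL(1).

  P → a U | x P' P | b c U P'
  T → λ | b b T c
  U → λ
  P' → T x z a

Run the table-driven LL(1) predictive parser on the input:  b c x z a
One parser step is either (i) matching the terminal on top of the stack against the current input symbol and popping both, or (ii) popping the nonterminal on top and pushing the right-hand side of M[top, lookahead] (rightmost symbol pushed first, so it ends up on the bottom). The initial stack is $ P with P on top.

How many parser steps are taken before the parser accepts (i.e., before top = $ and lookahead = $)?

9

     Stack       Input        Action
  1  $ P         b c x z a $  expand P → b c U P'
  2  $ P' U c b  b c x z a $  match b
  3  $ P' U c    c x z a $    match c
  4  $ P' U      x z a $      expand U → λ
  5  $ P'        x z a $      expand P' → T x z a
  6  $ a z x T   x z a $      expand T → λ
  7  $ a z x     x z a $      match x
  8  $ a z       z a $        match z
  9  $ a         a $          match a
Accept reached after 9 steps.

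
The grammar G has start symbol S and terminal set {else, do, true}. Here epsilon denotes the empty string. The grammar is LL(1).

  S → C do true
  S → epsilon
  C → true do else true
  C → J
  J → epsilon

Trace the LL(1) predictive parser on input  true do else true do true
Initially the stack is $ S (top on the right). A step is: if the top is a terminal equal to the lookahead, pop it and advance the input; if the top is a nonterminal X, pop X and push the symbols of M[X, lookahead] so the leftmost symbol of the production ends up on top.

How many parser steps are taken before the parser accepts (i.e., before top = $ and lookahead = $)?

8

step 1: stack=$ S  input=true do else true do true $  — expand S → C do true
step 2: stack=$ true do C  input=true do else true do true $  — expand C → true do else true
step 3: stack=$ true do true else do true  input=true do else true do true $  — match true
step 4: stack=$ true do true else do  input=do else true do true $  — match do
step 5: stack=$ true do true else  input=else true do true $  — match else
step 6: stack=$ true do true  input=true do true $  — match true
step 7: stack=$ true do  input=do true $  — match do
step 8: stack=$ true  input=true $  — match true
Accept reached after 8 steps.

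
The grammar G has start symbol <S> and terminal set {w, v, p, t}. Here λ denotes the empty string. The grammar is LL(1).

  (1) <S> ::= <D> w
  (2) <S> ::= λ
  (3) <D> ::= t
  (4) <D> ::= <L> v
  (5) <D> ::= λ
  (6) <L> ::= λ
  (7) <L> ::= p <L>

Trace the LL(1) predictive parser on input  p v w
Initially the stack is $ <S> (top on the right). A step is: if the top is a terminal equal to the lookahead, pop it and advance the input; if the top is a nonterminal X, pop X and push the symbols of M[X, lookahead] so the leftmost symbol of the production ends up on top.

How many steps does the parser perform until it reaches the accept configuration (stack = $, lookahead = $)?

7

step 1: stack=$ <S>  input=p v w $  — expand <S> ::= <D> w
step 2: stack=$ w <D>  input=p v w $  — expand <D> ::= <L> v
step 3: stack=$ w v <L>  input=p v w $  — expand <L> ::= p <L>
step 4: stack=$ w v <L> p  input=p v w $  — match p
step 5: stack=$ w v <L>  input=v w $  — expand <L> ::= λ
step 6: stack=$ w v  input=v w $  — match v
step 7: stack=$ w  input=w $  — match w
Accept reached after 7 steps.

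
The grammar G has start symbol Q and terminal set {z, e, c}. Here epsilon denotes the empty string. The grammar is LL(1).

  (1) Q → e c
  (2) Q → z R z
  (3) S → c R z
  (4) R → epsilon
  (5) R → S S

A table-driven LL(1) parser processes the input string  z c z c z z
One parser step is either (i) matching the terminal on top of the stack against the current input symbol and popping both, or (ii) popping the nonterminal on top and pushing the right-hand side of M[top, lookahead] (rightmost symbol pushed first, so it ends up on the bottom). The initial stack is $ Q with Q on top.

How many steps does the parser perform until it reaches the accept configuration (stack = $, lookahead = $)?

      Stack        Input          Action
   1  $ Q          z c z c z z $  expand Q → z R z
   2  $ z R z      z c z c z z $  match z
   3  $ z R        c z c z z $    expand R → S S
   4  $ z S S      c z c z z $    expand S → c R z
   5  $ z S z R c  c z c z z $    match c
   6  $ z S z R    z c z z $      expand R → epsilon
   7  $ z S z      z c z z $      match z
   8  $ z S        c z z $        expand S → c R z
   9  $ z z R c    c z z $        match c
  10  $ z z R      z z $          expand R → epsilon
  11  $ z z        z z $          match z
  12  $ z          z $            match z
Accept reached after 12 steps.

12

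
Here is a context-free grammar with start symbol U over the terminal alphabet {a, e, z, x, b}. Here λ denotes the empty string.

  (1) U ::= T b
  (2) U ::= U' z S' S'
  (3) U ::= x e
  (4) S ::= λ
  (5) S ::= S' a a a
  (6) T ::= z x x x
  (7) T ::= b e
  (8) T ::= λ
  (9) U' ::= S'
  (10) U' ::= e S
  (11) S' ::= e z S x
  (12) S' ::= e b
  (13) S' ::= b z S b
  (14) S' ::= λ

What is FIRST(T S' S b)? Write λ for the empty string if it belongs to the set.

{a, b, e, z}

FIRST(T): from T::=z x x x we get {z}; from T::=b e we get {b}; from T::=λ we get {λ}. So FIRST(T) = {λ, b, z}.
FIRST(S'): from S'::=e z S x we get {e}; from S'::=e b we get {e}; from S'::=b z S b we get {b}; from S'::=λ we get {λ}. So FIRST(S') = {λ, b, e}.
FIRST(S): from S::=λ we get {λ}; from S::=S' a a a we get {a, b, e}. So FIRST(S) = {λ, a, b, e}.
FIRST(U'): from U'::=S' we get {λ, b, e}; from U'::=e S we get {e}. So FIRST(U') = {λ, b, e}.
FIRST(U): from U::=T b we get {b, z}; from U::=U' z S' S' we get {b, e, z}; from U::=x e we get {x}. So FIRST(U) = {b, e, x, z}.
FIRST(T S' S b): take FIRST of each symbol in turn, carrying on past any symbol whose FIRST contains λ; result {a, b, e, z}.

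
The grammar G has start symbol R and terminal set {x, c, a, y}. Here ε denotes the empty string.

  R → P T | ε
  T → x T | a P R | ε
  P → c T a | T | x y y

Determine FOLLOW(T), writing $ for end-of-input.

FIRST(T) = {ε, a, x}
FIRST(P) = {ε, a, c, x}  (via T)
FIRST(R) = {ε, a, c, x}  (via P T)
FOLLOW(R) includes $ since R is the start symbol.
FOLLOW(R): in T→a P R, the suffix after R is empty, so FOLLOW(R) ⊇ FOLLOW(T) = {$, a, c, x}. Thus FOLLOW(R) = {$, a, c, x}.
FOLLOW(T): in R→P T, the suffix after T is empty, so FOLLOW(T) ⊇ FOLLOW(R) = {$, a, c, x}; in T→x T, the suffix after T is empty (adds nothing new); in P→c T a, T is followed by a with FIRST {a}; in P→T, the suffix after T is empty, so FOLLOW(T) ⊇ FOLLOW(P) = {$, a, c, x}. Thus FOLLOW(T) = {$, a, c, x}.
FOLLOW(P): in R→P T, P is followed by T with FIRST {ε, a, x}; in R→P T, the suffix after P is nullable, so FOLLOW(P) ⊇ FOLLOW(R) = {$, a, c, x}; in T→a P R, P is followed by R with FIRST {ε, a, c, x}; in T→a P R, the suffix after P is nullable, so FOLLOW(P) ⊇ FOLLOW(T) = {$, a, c, x}. Thus FOLLOW(P) = {$, a, c, x}.

{$, a, c, x}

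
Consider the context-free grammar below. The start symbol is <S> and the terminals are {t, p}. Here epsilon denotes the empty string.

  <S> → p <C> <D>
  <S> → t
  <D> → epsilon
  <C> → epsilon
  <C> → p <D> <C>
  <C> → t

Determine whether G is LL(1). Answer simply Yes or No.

Yes

FIRST(<S>) = {p, t}
FIRST(<D>) = {epsilon}
FIRST(<C>) = {epsilon, p, t}
FOLLOW(<S>) = {$}
FOLLOW(<D>) = {$, p, t}
FOLLOW(<C>) = {$}
Each cell of M receives at most one production.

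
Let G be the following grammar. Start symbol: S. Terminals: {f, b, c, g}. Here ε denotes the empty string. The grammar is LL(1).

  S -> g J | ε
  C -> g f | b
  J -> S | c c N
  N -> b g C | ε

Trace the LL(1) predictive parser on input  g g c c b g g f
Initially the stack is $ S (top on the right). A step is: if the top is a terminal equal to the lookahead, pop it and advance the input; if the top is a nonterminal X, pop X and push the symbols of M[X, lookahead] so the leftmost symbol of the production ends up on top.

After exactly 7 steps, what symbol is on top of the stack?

c

     Stack    Input              Action
  1  $ S      g g c c b g g f $  expand S -> g J
  2  $ J g    g g c c b g g f $  match g
  3  $ J      g c c b g g f $    expand J -> S
  4  $ S      g c c b g g f $    expand S -> g J
  5  $ J g    g c c b g g f $    match g
  6  $ J      c c b g g f $      expand J -> c c N
  7  $ N c c  c c b g g f $      match c
Stack after step 7: $ N c (top = c).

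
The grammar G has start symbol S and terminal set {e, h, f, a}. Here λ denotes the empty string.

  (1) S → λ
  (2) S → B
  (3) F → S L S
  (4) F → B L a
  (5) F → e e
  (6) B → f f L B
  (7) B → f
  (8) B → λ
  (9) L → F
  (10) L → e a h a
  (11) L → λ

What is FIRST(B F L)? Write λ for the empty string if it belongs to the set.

{λ, a, e, f}

FIRST(B): from B→f f L B we get {f}; from B→f we get {f}; from B→λ we get {λ}. So FIRST(B) = {λ, f}.
FIRST(S): from S→λ we get {λ}; from S→B we get {λ, f}. So FIRST(S) = {λ, f}.
FIRST(F): from F→S L S we get {λ, a, e, f}; from F→B L a we get {a, e, f}; from F→e e we get {e}. So FIRST(F) = {λ, a, e, f}.
FIRST(L): from L→F we get {λ, a, e, f}; from L→e a h a we get {e}; from L→λ we get {λ}. So FIRST(L) = {λ, a, e, f}.
FIRST(B F L): take FIRST of each symbol in turn, carrying on past any symbol whose FIRST contains λ; result {λ, a, e, f}.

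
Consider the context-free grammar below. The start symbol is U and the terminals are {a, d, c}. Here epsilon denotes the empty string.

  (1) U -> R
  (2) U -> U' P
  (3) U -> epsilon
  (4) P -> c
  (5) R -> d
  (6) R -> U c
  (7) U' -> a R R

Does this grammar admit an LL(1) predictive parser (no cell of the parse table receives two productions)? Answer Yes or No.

FIRST(U) = {epsilon, a, c, d}
FIRST(P) = {c}
FIRST(R) = {a, c, d}
FIRST(U') = {a}
FOLLOW(U) = {$, c}
FOLLOW(P) = {$, c}
FOLLOW(R) = {$, a, c, d}
FOLLOW(U') = {c}
Cell M[R, d] receives both R -> d and R -> U c — the grammar is not LL(1).

No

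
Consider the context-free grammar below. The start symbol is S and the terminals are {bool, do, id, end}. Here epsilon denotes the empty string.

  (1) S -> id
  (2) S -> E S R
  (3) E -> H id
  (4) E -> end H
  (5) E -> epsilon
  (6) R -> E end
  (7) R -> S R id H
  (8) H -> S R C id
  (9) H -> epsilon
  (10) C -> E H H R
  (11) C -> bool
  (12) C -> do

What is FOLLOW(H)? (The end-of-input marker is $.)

FIRST(S) = {end, id}  (via E S R)
FIRST(H) = {epsilon, end, id}  (via S R C id)
FIRST(E) = {epsilon, end, id}  (via H id)
FIRST(R) = {end, id}  (via E end, S R id H)
FIRST(C) = {bool, do, end, id}  (via E H H R)
FOLLOW(S) includes $ since S is the start symbol.
FOLLOW(S): in S->E S R, S is followed by R with FIRST {end, id}; in R->S R id H, S is followed by R id H with FIRST {end, id}; in H->S R C id, S is followed by R C id with FIRST {end, id}. Thus FOLLOW(S) = {$, end, id}.
FOLLOW(E): in S->E S R, E is followed by S R with FIRST {end, id}; in R->E end, E is followed by end with FIRST {end}; in C->E H H R, E is followed by H H R with FIRST {end, id}. Thus FOLLOW(E) = {end, id}.
FOLLOW(C): in H->S R C id, C is followed by id with FIRST {id}. Thus FOLLOW(C) = {id}.
FOLLOW(R): in S->E S R, the suffix after R is empty, so FOLLOW(R) ⊇ FOLLOW(S) = {$, end, id}; in R->S R id H, R is followed by id H with FIRST {id}; in H->S R C id, R is followed by C id with FIRST {bool, do, end, id}; in C->E H H R, the suffix after R is empty, so FOLLOW(R) ⊇ FOLLOW(C) = {id}. Thus FOLLOW(R) = {$, bool, do, end, id}.
FOLLOW(H): in E->H id, H is followed by id with FIRST {id}; in E->end H, the suffix after H is empty, so FOLLOW(H) ⊇ FOLLOW(E) = {end, id}; in R->S R id H, the suffix after H is empty, so FOLLOW(H) ⊇ FOLLOW(R) = {$, bool, do, end, id}; in C->E H H R (occurrence 1), H is followed by H R with FIRST {end, id}; in C->E H H R (occurrence 2), H is followed by R with FIRST {end, id}. Thus FOLLOW(H) = {$, bool, do, end, id}.

{$, bool, do, end, id}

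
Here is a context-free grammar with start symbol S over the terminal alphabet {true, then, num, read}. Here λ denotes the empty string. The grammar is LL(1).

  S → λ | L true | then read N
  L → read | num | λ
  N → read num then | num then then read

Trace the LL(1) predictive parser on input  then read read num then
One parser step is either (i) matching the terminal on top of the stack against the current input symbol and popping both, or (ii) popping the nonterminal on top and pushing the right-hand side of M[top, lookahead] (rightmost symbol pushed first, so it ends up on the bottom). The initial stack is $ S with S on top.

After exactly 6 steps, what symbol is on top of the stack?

     Stack            Input                      Action
  1  $ S              then read read num then $  expand S → then read N
  2  $ N read then    then read read num then $  match then
  3  $ N read         read read num then $       match read
  4  $ N              read num then $            expand N → read num then
  5  $ then num read  read num then $            match read
  6  $ then num       num then $                 match num
Stack after step 6: $ then (top = then).

then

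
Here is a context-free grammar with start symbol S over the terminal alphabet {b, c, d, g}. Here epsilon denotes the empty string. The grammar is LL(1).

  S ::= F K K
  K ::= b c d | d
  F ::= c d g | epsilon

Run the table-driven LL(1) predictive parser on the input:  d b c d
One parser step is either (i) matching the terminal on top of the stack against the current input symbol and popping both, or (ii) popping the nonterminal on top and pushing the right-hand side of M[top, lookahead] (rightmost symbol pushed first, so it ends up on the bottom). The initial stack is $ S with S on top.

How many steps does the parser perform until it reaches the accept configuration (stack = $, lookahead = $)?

step 1: stack=$ S  input=d b c d $  — expand S ::= F K K
step 2: stack=$ K K F  input=d b c d $  — expand F ::= epsilon
step 3: stack=$ K K  input=d b c d $  — expand K ::= d
step 4: stack=$ K d  input=d b c d $  — match d
step 5: stack=$ K  input=b c d $  — expand K ::= b c d
step 6: stack=$ d c b  input=b c d $  — match b
step 7: stack=$ d c  input=c d $  — match c
step 8: stack=$ d  input=d $  — match d
Accept reached after 8 steps.

8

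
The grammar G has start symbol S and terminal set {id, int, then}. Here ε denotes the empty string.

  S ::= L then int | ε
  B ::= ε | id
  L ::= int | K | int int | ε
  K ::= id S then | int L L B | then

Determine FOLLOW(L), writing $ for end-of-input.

FIRST(B) = {ε, id}
FIRST(K) = {id, int, then}
FIRST(L) = {ε, id, int, then}  (via K)
FIRST(S) = {ε, id, int, then}  (via L then int)
FOLLOW(S) includes $ since S is the start symbol.
FOLLOW(S): in K::=id S then, S is followed by then with FIRST {then}. Thus FOLLOW(S) = {$, then}.
FOLLOW(B): in K::=int L L B, the suffix after B is empty, so FOLLOW(B) ⊇ FOLLOW(K) = {id, int, then}. Thus FOLLOW(B) = {id, int, then}.
FOLLOW(L): in S::=L then int, L is followed by then int with FIRST {then}; in K::=int L L B (occurrence 1), L is followed by L B with FIRST {ε, id, int, then}; in K::=int L L B (occurrence 1), the suffix after L is nullable, so FOLLOW(L) ⊇ FOLLOW(K) = {id, int, then}; in K::=int L L B (occurrence 2), L is followed by B with FIRST {ε, id}; in K::=int L L B (occurrence 2), the suffix after L is nullable, so FOLLOW(L) ⊇ FOLLOW(K) = {id, int, then}. Thus FOLLOW(L) = {id, int, then}.
FOLLOW(K): in L::=K, the suffix after K is empty, so FOLLOW(K) ⊇ FOLLOW(L) = {id, int, then}. Thus FOLLOW(K) = {id, int, then}.

{id, int, then}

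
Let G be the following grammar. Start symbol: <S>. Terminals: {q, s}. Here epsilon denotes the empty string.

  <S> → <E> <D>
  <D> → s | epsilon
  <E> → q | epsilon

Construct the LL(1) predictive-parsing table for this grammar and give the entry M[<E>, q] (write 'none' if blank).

FIRST(<D>): from <D>→s we get {s}; from <D>→epsilon we get {epsilon}. So FIRST(<D>) = {epsilon, s}.
FIRST(<E>): from <E>→q we get {q}; from <E>→epsilon we get {epsilon}. So FIRST(<E>) = {epsilon, q}.
FIRST(<S>): from <S>→<E> <D> we get {epsilon, q, s}. So FIRST(<S>) = {epsilon, q, s}.
FOLLOW(<S>) includes $ since <S> is the start symbol.
FOLLOW(<S>): <S> appears on no right-hand side. Thus FOLLOW(<S>) = {$}.
FOLLOW(<E>): in <S>→<E> <D>, <E> is followed by <D> with FIRST {epsilon, s}; in <S>→<E> <D>, the suffix after <E> is nullable, so FOLLOW(<E>) ⊇ FOLLOW(<S>) = {$}. Thus FOLLOW(<E>) = {$, s}.
For <E> → q: FIRST(q) = {q}, so it goes in M[<E>, t] for t ∈ {q}.
For <E> → epsilon: FIRST(epsilon) = {epsilon}, so it goes in M[<E>, t] for t ∈ {}; since epsilon ∈ FIRST, also for every t ∈ FOLLOW(<E>) = {$, s}.

<E> → q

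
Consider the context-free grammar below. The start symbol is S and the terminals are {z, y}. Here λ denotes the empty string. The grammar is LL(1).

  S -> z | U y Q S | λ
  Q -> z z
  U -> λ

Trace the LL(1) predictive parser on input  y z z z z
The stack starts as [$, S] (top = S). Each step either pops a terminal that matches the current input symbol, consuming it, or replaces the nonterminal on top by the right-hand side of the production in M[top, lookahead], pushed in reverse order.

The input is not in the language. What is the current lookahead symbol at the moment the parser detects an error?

z

     Stack      Input        Action
  1  $ S        y z z z z $  expand S -> U y Q S
  2  $ S Q y U  y z z z z $  expand U -> λ
  3  $ S Q y    y z z z z $  match y
  4  $ S Q      z z z z $    expand Q -> z z
  5  $ S z z    z z z z $    match z
  6  $ S z      z z z $      match z
  7  $ S        z z $        expand S -> z
  8  $ z        z z $        match z
  9  $          z $          error: stack empty but input remains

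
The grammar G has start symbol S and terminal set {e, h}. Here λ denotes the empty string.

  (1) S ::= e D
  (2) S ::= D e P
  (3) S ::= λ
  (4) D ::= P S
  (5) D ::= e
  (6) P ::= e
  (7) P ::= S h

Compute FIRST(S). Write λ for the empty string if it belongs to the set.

{λ, e, h}

FIRST(S) = {λ, e, h}  (via D e P)
FIRST(P) = {e, h}  (via S h)
FIRST(D) = {e, h}  (via P S)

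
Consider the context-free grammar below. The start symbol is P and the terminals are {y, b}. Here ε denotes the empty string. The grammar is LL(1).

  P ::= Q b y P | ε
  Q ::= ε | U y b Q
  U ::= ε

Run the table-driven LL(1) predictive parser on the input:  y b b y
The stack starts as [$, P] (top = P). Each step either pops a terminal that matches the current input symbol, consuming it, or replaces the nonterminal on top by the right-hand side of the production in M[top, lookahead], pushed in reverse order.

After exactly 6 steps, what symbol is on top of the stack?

step 1: stack=$ P  input=y b b y $  — expand P ::= Q b y P
step 2: stack=$ P y b Q  input=y b b y $  — expand Q ::= U y b Q
step 3: stack=$ P y b Q b y U  input=y b b y $  — expand U ::= ε
step 4: stack=$ P y b Q b y  input=y b b y $  — match y
step 5: stack=$ P y b Q b  input=b b y $  — match b
step 6: stack=$ P y b Q  input=b y $  — expand Q ::= ε
Stack after step 6: $ P y b (top = b).

b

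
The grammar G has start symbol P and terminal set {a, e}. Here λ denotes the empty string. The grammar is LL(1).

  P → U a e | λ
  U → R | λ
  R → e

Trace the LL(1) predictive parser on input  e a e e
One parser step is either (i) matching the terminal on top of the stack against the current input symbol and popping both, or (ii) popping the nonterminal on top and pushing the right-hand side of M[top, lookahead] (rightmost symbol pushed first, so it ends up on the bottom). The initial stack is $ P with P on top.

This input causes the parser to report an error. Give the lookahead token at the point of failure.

step 1: stack=$ P  input=e a e e $  — expand P → U a e
step 2: stack=$ e a U  input=e a e e $  — expand U → R
step 3: stack=$ e a R  input=e a e e $  — expand R → e
step 4: stack=$ e a e  input=e a e e $  — match e
step 5: stack=$ e a  input=a e e $  — match a
step 6: stack=$ e  input=e e $  — match e
step 7: stack=$  input=e $  — error: stack empty but input remains

e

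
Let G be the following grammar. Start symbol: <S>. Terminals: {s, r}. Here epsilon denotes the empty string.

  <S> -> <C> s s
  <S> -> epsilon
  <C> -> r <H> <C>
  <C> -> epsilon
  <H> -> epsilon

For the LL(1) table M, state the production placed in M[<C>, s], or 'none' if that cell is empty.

<C> -> epsilon

FIRST(<C>) = {epsilon, r}
FIRST(<H>) = {epsilon}
FIRST(<S>) = {epsilon, r, s}  (via <C> s s)
FOLLOW(<S>) includes $ since <S> is the start symbol.
FOLLOW(<C>): in <S>-><C> s s, <C> is followed by s s with FIRST {s}; in <C>->r <H> <C>, the suffix after <C> is empty (adds nothing new). Thus FOLLOW(<C>) = {s}.
For <C> -> r <H> <C>: FIRST(r <H> <C>) = {r}, so it goes in M[<C>, t] for t ∈ {r}.
For <C> -> epsilon: FIRST(epsilon) = {epsilon}, so it goes in M[<C>, t] for t ∈ {}; since epsilon ∈ FIRST, also for every t ∈ FOLLOW(<C>) = {s}.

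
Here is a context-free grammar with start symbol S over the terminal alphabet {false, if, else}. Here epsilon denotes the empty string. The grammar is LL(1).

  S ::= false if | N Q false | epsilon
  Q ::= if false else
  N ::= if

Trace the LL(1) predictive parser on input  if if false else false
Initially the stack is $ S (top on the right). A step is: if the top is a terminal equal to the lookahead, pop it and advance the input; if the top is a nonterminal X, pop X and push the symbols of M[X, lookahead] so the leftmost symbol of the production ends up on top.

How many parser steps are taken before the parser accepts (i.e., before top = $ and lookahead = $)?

step 1: stack=$ S  input=if if false else false $  — expand S ::= N Q false
step 2: stack=$ false Q N  input=if if false else false $  — expand N ::= if
step 3: stack=$ false Q if  input=if if false else false $  — match if
step 4: stack=$ false Q  input=if false else false $  — expand Q ::= if false else
step 5: stack=$ false else false if  input=if false else false $  — match if
step 6: stack=$ false else false  input=false else false $  — match false
step 7: stack=$ false else  input=else false $  — match else
step 8: stack=$ false  input=false $  — match false
Accept reached after 8 steps.

8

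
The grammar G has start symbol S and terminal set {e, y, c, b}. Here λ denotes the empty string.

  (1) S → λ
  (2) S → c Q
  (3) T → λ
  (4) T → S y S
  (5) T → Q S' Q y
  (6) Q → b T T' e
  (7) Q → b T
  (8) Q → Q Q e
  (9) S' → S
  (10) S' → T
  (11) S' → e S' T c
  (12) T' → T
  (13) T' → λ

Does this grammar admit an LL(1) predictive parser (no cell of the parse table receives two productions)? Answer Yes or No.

No

FIRST(S) = {λ, c}
FIRST(T) = {λ, b, c, y}
FIRST(Q) = {b}
FIRST(S') = {λ, b, c, e, y}
FIRST(T') = {λ, b, c, y}
FOLLOW(S) = {$, b, c, e, y}
FOLLOW(T) = {$, b, c, e, y}
FOLLOW(Q) = {$, b, c, e, y}
FOLLOW(S') = {b, c, y}
FOLLOW(T') = {e}
Cell M[Q, b] receives both Q → b T T' e and Q → b T and Q → Q Q e — the grammar is not LL(1).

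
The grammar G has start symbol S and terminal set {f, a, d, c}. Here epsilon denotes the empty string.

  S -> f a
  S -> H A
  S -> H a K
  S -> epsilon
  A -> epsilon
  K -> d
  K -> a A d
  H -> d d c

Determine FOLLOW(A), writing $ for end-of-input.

{$, d}

FIRST(A): from A->epsilon we get {epsilon}. So FIRST(A) = {epsilon}.
FIRST(K): from K->d we get {d}; from K->a A d we get {a}. So FIRST(K) = {a, d}.
FIRST(H): from H->d d c we get {d}. So FIRST(H) = {d}.
FIRST(S): from S->f a we get {f}; from S->H A we get {d}; from S->H a K we get {d}; from S->epsilon we get {epsilon}. So FIRST(S) = {epsilon, d, f}.
FOLLOW(S) includes $ since S is the start symbol.
FOLLOW(S): S appears on no right-hand side. Thus FOLLOW(S) = {$}.
FOLLOW(A): in S->H A, the suffix after A is empty, so FOLLOW(A) ⊇ FOLLOW(S) = {$}; in K->a A d, A is followed by d with FIRST {d}. Thus FOLLOW(A) = {$, d}.
FOLLOW(K): in S->H a K, the suffix after K is empty, so FOLLOW(K) ⊇ FOLLOW(S) = {$}. Thus FOLLOW(K) = {$}.
FOLLOW(H): in S->H A, H is followed by A with FIRST {epsilon}; in S->H A, the suffix after H is nullable, so FOLLOW(H) ⊇ FOLLOW(S) = {$}; in S->H a K, H is followed by a K with FIRST {a}. Thus FOLLOW(H) = {$, a}.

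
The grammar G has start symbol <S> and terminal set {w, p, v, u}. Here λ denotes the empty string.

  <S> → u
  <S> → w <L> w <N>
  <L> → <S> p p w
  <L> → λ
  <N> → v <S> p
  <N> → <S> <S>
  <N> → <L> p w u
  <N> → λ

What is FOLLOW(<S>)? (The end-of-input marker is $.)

FIRST(<S>) = {u, w}
FIRST(<L>) = {λ, u, w}  (via <S> p p w)
FIRST(<N>) = {λ, p, u, v, w}  (via <S> <S>, <L> p w u)
FOLLOW(<S>) includes $ since <S> is the start symbol.
FOLLOW(<L>): in <S>→w <L> w <N>, <L> is followed by w <N> with FIRST {w}; in <N>→<L> p w u, <L> is followed by p w u with FIRST {p}. Thus FOLLOW(<L>) = {p, w}.
FOLLOW(<S>): in <L>→<S> p p w, <S> is followed by p p w with FIRST {p}; in <N>→v <S> p, <S> is followed by p with FIRST {p}; in <N>→<S> <S> (occurrence 1), <S> is followed by <S> with FIRST {u, w}; in <N>→<S> <S> (occurrence 2), the suffix after <S> is empty, so FOLLOW(<S>) ⊇ FOLLOW(<N>) = {$, p, u, w}. Thus FOLLOW(<S>) = {$, p, u, w}.
FOLLOW(<N>): in <S>→w <L> w <N>, the suffix after <N> is empty, so FOLLOW(<N>) ⊇ FOLLOW(<S>) = {$, p, u, w}. Thus FOLLOW(<N>) = {$, p, u, w}.

{$, p, u, w}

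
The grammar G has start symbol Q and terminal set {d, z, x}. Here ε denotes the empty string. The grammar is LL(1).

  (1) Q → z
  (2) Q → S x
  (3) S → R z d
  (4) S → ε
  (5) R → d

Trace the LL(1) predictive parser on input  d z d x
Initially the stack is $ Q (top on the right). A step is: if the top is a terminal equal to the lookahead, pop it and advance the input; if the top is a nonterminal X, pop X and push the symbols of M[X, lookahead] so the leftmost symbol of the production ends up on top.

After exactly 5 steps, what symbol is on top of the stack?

     Stack      Input      Action
  1  $ Q        d z d x $  expand Q → S x
  2  $ x S      d z d x $  expand S → R z d
  3  $ x d z R  d z d x $  expand R → d
  4  $ x d z d  d z d x $  match d
  5  $ x d z    z d x $    match z
Stack after step 5: $ x d (top = d).

d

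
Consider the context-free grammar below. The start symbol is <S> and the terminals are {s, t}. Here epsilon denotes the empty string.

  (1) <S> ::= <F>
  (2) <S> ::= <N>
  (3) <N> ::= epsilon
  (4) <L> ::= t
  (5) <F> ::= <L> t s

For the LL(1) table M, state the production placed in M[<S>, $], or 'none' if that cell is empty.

FIRST(<N>) = {epsilon}
FIRST(<L>) = {t}
FIRST(<F>) = {t}  (via <L> t s)
FIRST(<S>) = {epsilon, t}  (via <F>, <N>)
FOLLOW(<S>) includes $ since <S> is the start symbol.
FOLLOW(<S>): <S> appears on no right-hand side. Thus FOLLOW(<S>) = {$}.
For <S> ::= <F>: FIRST(<F>) = {t}, so it goes in M[<S>, t] for t ∈ {t}.
For <S> ::= <N>: FIRST(<N>) = {epsilon}, so it goes in M[<S>, t] for t ∈ {}; since epsilon ∈ FIRST, also for every t ∈ FOLLOW(<S>) = {$}.

<S> ::= <N>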